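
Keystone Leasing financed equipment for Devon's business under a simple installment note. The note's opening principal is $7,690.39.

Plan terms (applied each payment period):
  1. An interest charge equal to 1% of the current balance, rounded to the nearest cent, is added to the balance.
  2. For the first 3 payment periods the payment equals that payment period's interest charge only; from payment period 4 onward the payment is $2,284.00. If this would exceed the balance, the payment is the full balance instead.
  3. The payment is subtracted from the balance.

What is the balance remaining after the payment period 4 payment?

Payment period 1: $7,690.39 +$76.90 interest = $7,767.29; pay $76.90 → $7,690.39
Payment period 2: $7,690.39 +$76.90 interest = $7,767.29; pay $76.90 → $7,690.39
Payment period 3: $7,690.39 +$76.90 interest = $7,767.29; pay $76.90 → $7,690.39
Payment period 4: $7,690.39 +$76.90 interest = $7,767.29; pay $2,284.00 → $5,483.29

$5,483.29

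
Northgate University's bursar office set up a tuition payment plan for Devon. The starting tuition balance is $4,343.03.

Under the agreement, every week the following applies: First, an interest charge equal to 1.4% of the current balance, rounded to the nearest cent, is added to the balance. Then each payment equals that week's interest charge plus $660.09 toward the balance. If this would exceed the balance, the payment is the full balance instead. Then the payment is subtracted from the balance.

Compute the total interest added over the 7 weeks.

Week 1: $4,343.03 +$60.80 interest = $4,403.83; pay $720.89 → $3,682.94
Week 2: $3,682.94 +$51.56 interest = $3,734.50; pay $711.65 → $3,022.85
Week 3: $3,022.85 +$42.32 interest = $3,065.17; pay $702.41 → $2,362.76
Week 4: $2,362.76 +$33.08 interest = $2,395.84; pay $693.17 → $1,702.67
Week 5: $1,702.67 +$23.84 interest = $1,726.51; pay $683.93 → $1,042.58
Week 6: $1,042.58 +$14.60 interest = $1,057.18; pay $674.69 → $382.49
Week 7: $382.49 +$5.35 interest = $387.84; pay $387.84 → $0.00
Total interest: $60.80 + $51.56 + $42.32 + $33.08 + $23.84 + $14.60 + $5.35 = $231.55

$231.55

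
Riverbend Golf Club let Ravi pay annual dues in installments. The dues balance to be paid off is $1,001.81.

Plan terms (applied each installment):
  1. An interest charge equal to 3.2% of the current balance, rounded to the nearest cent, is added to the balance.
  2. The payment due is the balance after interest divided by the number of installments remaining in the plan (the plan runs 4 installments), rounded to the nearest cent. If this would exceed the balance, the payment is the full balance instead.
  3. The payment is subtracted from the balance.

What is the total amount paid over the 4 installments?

Installment 1: $1,001.81 +$32.06 interest = $1,033.87; pay $258.47 → $775.40
Installment 2: $775.40 +$24.81 interest = $800.21; pay $266.74 → $533.47
Installment 3: $533.47 +$17.07 interest = $550.54; pay $275.27 → $275.27
Installment 4: $275.27 +$8.81 interest = $284.08; pay $284.08 → $0.00
Total paid: $1,084.56

$1,084.56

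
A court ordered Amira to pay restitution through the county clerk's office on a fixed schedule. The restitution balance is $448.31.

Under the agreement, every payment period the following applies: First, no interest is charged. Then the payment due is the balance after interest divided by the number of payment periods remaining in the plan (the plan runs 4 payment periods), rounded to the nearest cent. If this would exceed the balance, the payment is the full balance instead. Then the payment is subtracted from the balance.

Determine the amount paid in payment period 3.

$112.08

Payment period 1: opening $448.31; payment $112.08; balance $336.23
Payment period 2: opening $336.23; payment $112.08; balance $224.15
Payment period 3: opening $224.15; payment $112.08; balance $112.07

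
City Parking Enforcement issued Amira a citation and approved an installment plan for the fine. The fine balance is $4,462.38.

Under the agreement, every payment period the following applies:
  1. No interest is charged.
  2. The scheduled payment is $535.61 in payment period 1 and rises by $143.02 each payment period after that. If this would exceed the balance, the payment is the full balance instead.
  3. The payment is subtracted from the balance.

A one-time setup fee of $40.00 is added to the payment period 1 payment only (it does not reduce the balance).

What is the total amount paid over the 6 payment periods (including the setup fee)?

$4,502.38

Payment period 1: opening $4,462.38; payment $535.61 (+ $40.00 fee); balance $3,926.77
Payment period 2: opening $3,926.77; payment $678.63; balance $3,248.14
Payment period 3: opening $3,248.14; payment $821.65; balance $2,426.49
Payment period 4: opening $2,426.49; payment $964.67; balance $1,461.82
Payment period 5: opening $1,461.82; payment $1,107.69; balance $354.13
Payment period 6: opening $354.13; payment $354.13; balance $0.00
Total paid: $4,502.38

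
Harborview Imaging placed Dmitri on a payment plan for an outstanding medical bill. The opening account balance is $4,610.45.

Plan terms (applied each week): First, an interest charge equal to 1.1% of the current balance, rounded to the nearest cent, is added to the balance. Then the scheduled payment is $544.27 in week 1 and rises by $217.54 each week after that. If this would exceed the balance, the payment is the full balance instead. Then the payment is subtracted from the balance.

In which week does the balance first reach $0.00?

5

# | Opening | Interest | Payment | End bal
1 | $4,610.45 | $50.71 | $544.27 | $4,116.89
2 | $4,116.89 | $45.29 | $761.81 | $3,400.37
3 | $3,400.37 | $37.40 | $979.35 | $2,458.42
4 | $2,458.42 | $27.04 | $1,196.89 | $1,288.57
5 | $1,288.57 | $14.17 | $1,302.74 | $0.00
Balance reaches $0.00 in week 5.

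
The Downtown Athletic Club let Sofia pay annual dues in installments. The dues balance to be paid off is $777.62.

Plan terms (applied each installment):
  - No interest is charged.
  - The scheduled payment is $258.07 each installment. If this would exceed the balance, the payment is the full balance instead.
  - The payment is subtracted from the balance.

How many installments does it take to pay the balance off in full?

Installment 1: opening $777.62; payment $258.07; balance $519.55
Installment 2: opening $519.55; payment $258.07; balance $261.48
Installment 3: opening $261.48; payment $258.07; balance $3.41
Installment 4: opening $3.41; payment $3.41; balance $0.00
Balance reaches $0.00 in installment 4.

4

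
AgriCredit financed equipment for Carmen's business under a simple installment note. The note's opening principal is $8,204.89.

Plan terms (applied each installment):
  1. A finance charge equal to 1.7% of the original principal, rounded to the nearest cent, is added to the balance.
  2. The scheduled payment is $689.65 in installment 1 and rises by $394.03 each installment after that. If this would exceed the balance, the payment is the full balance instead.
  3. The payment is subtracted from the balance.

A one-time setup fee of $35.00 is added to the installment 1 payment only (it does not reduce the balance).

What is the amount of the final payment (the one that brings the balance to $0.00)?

$1,653.22

Installment 1: $8,204.89 +$139.48 interest = $8,344.37; pay $689.65 (+ $35.00 fee) → $7,654.72
Installment 2: $7,654.72 +$139.48 interest = $7,794.20; pay $1,083.68 → $6,710.52
Installment 3: $6,710.52 +$139.48 interest = $6,850.00; pay $1,477.71 → $5,372.29
Installment 4: $5,372.29 +$139.48 interest = $5,511.77; pay $1,871.74 → $3,640.03
Installment 5: $3,640.03 +$139.48 interest = $3,779.51; pay $2,265.77 → $1,513.74
Installment 6: $1,513.74 +$139.48 interest = $1,653.22; pay $1,653.22 → $0.00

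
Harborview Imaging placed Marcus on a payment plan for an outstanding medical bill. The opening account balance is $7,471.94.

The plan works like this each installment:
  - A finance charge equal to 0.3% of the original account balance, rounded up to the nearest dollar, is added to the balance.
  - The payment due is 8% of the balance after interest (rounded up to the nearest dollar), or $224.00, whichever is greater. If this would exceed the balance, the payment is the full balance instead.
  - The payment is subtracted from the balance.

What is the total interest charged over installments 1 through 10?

$230.00

Installment 1: opening $7,471.94; interest $23.00 → $7,494.94; payment $600.00; balance $6,894.94
Installment 2: opening $6,894.94; interest $23.00 → $6,917.94; payment $554.00; balance $6,363.94
Installment 3: opening $6,363.94; interest $23.00 → $6,386.94; payment $511.00; balance $5,875.94
Installment 4: opening $5,875.94; interest $23.00 → $5,898.94; payment $472.00; balance $5,426.94
Installment 5: opening $5,426.94; interest $23.00 → $5,449.94; payment $436.00; balance $5,013.94
Installment 6: opening $5,013.94; interest $23.00 → $5,036.94; payment $403.00; balance $4,633.94
Installment 7: opening $4,633.94; interest $23.00 → $4,656.94; payment $373.00; balance $4,283.94
Installment 8: opening $4,283.94; interest $23.00 → $4,306.94; payment $345.00; balance $3,961.94
Installment 9: opening $3,961.94; interest $23.00 → $3,984.94; payment $319.00; balance $3,665.94
Installment 10: opening $3,665.94; interest $23.00 → $3,688.94; payment $296.00; balance $3,392.94
Total interest: $23.00 + $23.00 + $23.00 + $23.00 + $23.00 + $23.00 + $23.00 + $23.00 + $23.00 + $23.00 = $230.00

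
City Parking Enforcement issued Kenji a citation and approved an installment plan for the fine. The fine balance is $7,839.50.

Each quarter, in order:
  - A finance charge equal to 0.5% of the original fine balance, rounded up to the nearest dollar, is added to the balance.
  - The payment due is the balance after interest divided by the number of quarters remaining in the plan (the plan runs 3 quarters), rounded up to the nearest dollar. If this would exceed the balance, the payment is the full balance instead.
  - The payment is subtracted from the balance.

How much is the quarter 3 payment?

$2,685.50

Quarter 1: opening $7,839.50; interest $40.00 → $7,879.50; payment $2,627.00; balance $5,252.50
Quarter 2: opening $5,252.50; interest $40.00 → $5,292.50; payment $2,647.00; balance $2,645.50
Quarter 3: opening $2,645.50; interest $40.00 → $2,685.50; payment $2,685.50; balance $0.00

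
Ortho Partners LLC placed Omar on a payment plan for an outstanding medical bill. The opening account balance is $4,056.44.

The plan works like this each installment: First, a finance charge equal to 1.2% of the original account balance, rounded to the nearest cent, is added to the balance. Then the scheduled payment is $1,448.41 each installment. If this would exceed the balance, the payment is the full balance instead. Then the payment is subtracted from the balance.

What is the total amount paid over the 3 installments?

$4,202.48

Installment 1: opening $4,056.44; interest $48.68 → $4,105.12; payment $1,448.41; balance $2,656.71
Installment 2: opening $2,656.71; interest $48.68 → $2,705.39; payment $1,448.41; balance $1,256.98
Installment 3: opening $1,256.98; interest $48.68 → $1,305.66; payment $1,305.66; balance $0.00
Total paid: $4,202.48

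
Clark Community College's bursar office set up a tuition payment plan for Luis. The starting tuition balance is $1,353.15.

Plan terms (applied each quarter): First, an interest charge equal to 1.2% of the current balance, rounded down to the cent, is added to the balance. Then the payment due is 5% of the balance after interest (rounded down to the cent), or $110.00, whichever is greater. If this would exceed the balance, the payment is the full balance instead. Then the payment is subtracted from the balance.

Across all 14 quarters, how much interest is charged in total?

# | Opening | Interest | Payment | End bal
1 | $1,353.15 | $16.23 | $110.00 | $1,259.38
2 | $1,259.38 | $15.11 | $110.00 | $1,164.49
3 | $1,164.49 | $13.97 | $110.00 | $1,068.46
4 | $1,068.46 | $12.82 | $110.00 | $971.28
5 | $971.28 | $11.65 | $110.00 | $872.93
6 | $872.93 | $10.47 | $110.00 | $773.40
7 | $773.40 | $9.28 | $110.00 | $672.68
8 | $672.68 | $8.07 | $110.00 | $570.75
9 | $570.75 | $6.84 | $110.00 | $467.59
10 | $467.59 | $5.61 | $110.00 | $363.20
11 | $363.20 | $4.35 | $110.00 | $257.55
12 | $257.55 | $3.09 | $110.00 | $150.64
13 | $150.64 | $1.80 | $110.00 | $42.44
14 | $42.44 | $0.50 | $42.94 | $0.00
Total interest: $16.23 + $15.11 + $13.97 + $12.82 + $11.65 + $10.47 + $9.28 + $8.07 + $6.84 + $5.61 + $4.35 + $3.09 + $1.80 + $0.50 = $119.79

$119.79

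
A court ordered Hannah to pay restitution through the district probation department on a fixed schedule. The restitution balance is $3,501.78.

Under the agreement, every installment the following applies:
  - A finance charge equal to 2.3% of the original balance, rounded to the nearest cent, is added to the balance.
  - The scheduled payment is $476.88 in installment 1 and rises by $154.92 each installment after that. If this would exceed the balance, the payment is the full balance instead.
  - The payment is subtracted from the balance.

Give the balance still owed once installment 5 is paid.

Installment 1: opening $3,501.78; interest $80.54 → $3,582.32; payment $476.88; balance $3,105.44
Installment 2: opening $3,105.44; interest $80.54 → $3,185.98; payment $631.80; balance $2,554.18
Installment 3: opening $2,554.18; interest $80.54 → $2,634.72; payment $786.72; balance $1,848.00
Installment 4: opening $1,848.00; interest $80.54 → $1,928.54; payment $941.64; balance $986.90
Installment 5: opening $986.90; interest $80.54 → $1,067.44; payment $1,067.44; balance $0.00

$0.00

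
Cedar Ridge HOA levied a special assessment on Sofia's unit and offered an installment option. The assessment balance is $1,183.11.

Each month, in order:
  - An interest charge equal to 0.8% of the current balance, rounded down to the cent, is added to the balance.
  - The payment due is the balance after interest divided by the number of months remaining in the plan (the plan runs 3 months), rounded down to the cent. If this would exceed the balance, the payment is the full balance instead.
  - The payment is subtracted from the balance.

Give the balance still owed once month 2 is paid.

Month 1: opening $1,183.11; interest $9.46 → $1,192.57; payment $397.52; balance $795.05
Month 2: opening $795.05; interest $6.36 → $801.41; payment $400.70; balance $400.71

$400.71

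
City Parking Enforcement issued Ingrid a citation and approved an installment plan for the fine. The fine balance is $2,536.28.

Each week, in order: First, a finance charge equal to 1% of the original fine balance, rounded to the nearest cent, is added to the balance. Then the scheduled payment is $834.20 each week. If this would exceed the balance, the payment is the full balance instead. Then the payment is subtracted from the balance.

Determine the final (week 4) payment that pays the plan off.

$135.12

Week 1: $2,536.28 +$25.36 interest = $2,561.64; pay $834.20 → $1,727.44
Week 2: $1,727.44 +$25.36 interest = $1,752.80; pay $834.20 → $918.60
Week 3: $918.60 +$25.36 interest = $943.96; pay $834.20 → $109.76
Week 4: $109.76 +$25.36 interest = $135.12; pay $135.12 → $0.00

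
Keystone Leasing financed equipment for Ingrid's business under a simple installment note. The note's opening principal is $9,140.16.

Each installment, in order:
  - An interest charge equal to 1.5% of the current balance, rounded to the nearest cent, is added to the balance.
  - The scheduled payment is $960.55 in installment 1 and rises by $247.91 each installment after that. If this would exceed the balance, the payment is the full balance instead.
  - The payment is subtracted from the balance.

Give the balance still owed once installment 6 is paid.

Installment 1: $9,140.16 +$137.10 interest = $9,277.26; pay $960.55 → $8,316.71
Installment 2: $8,316.71 +$124.75 interest = $8,441.46; pay $1,208.46 → $7,233.00
Installment 3: $7,233.00 +$108.50 interest = $7,341.50; pay $1,456.37 → $5,885.13
Installment 4: $5,885.13 +$88.28 interest = $5,973.41; pay $1,704.28 → $4,269.13
Installment 5: $4,269.13 +$64.04 interest = $4,333.17; pay $1,952.19 → $2,380.98
Installment 6: $2,380.98 +$35.71 interest = $2,416.69; pay $2,200.10 → $216.59

$216.59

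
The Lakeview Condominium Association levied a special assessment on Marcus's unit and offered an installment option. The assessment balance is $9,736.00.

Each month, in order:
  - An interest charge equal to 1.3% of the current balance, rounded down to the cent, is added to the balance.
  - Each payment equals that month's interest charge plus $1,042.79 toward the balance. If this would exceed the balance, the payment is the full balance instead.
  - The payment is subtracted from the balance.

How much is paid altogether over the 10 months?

$10,391.60

# | Opening | Interest | Payment | End bal
1 | $9,736.00 | $126.56 | $1,169.35 | $8,693.21
2 | $8,693.21 | $113.01 | $1,155.80 | $7,650.42
3 | $7,650.42 | $99.45 | $1,142.24 | $6,607.63
4 | $6,607.63 | $85.89 | $1,128.68 | $5,564.84
5 | $5,564.84 | $72.34 | $1,115.13 | $4,522.05
6 | $4,522.05 | $58.78 | $1,101.57 | $3,479.26
7 | $3,479.26 | $45.23 | $1,088.02 | $2,436.47
8 | $2,436.47 | $31.67 | $1,074.46 | $1,393.68
9 | $1,393.68 | $18.11 | $1,060.90 | $350.89
10 | $350.89 | $4.56 | $355.45 | $0.00
Total paid: $10,391.60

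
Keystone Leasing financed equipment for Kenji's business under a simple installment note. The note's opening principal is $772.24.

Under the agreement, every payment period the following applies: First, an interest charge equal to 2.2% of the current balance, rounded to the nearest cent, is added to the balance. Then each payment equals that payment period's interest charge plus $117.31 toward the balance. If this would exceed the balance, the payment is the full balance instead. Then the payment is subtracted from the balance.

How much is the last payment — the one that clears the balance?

Payment period 1: $772.24 +$16.99 interest = $789.23; pay $134.30 → $654.93
Payment period 2: $654.93 +$14.41 interest = $669.34; pay $131.72 → $537.62
Payment period 3: $537.62 +$11.83 interest = $549.45; pay $129.14 → $420.31
Payment period 4: $420.31 +$9.25 interest = $429.56; pay $126.56 → $303.00
Payment period 5: $303.00 +$6.67 interest = $309.67; pay $123.98 → $185.69
Payment period 6: $185.69 +$4.09 interest = $189.78; pay $121.40 → $68.38
Payment period 7: $68.38 +$1.50 interest = $69.88; pay $69.88 → $0.00

$69.88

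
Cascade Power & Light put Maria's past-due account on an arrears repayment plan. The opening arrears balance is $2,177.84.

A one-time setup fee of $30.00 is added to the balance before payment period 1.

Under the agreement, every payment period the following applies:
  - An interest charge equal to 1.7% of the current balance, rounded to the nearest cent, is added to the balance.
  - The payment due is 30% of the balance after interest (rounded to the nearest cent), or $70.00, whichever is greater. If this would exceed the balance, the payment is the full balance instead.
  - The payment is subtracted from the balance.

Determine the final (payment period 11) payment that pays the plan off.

# | Opening | Interest | Payment | End bal
1 | $2,207.84 | $37.53 | $673.61 | $1,571.76
2 | $1,571.76 | $26.72 | $479.54 | $1,118.94
3 | $1,118.94 | $19.02 | $341.39 | $796.57
4 | $796.57 | $13.54 | $243.03 | $567.08
5 | $567.08 | $9.64 | $173.02 | $403.70
6 | $403.70 | $6.86 | $123.17 | $287.39
7 | $287.39 | $4.89 | $87.68 | $204.60
8 | $204.60 | $3.48 | $70.00 | $138.08
9 | $138.08 | $2.35 | $70.00 | $70.43
10 | $70.43 | $1.20 | $70.00 | $1.63
11 | $1.63 | $0.03 | $1.66 | $0.00

$1.66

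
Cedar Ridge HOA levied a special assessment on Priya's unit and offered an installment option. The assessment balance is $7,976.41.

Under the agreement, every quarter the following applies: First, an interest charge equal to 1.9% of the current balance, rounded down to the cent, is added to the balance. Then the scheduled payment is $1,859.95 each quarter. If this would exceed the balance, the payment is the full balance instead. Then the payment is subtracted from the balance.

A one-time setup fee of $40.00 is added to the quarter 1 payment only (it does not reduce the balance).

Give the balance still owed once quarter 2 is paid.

$4,527.15

Quarter 1: opening $7,976.41; interest $151.55 → $8,127.96; payment $1,859.95 (+ $40.00 fee); balance $6,268.01
Quarter 2: opening $6,268.01; interest $119.09 → $6,387.10; payment $1,859.95; balance $4,527.15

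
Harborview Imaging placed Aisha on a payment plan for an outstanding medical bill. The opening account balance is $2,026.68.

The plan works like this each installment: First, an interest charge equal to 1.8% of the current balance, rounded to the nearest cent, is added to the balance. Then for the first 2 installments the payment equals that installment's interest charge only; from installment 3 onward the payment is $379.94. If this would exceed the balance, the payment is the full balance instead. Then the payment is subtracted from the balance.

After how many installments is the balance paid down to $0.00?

8

# | Opening | Interest | Payment | End bal
1 | $2,026.68 | $36.48 | $36.48 | $2,026.68
2 | $2,026.68 | $36.48 | $36.48 | $2,026.68
3 | $2,026.68 | $36.48 | $379.94 | $1,683.22
4 | $1,683.22 | $30.30 | $379.94 | $1,333.58
5 | $1,333.58 | $24.00 | $379.94 | $977.64
6 | $977.64 | $17.60 | $379.94 | $615.30
7 | $615.30 | $11.08 | $379.94 | $246.44
8 | $246.44 | $4.44 | $250.88 | $0.00
Balance reaches $0.00 in installment 8.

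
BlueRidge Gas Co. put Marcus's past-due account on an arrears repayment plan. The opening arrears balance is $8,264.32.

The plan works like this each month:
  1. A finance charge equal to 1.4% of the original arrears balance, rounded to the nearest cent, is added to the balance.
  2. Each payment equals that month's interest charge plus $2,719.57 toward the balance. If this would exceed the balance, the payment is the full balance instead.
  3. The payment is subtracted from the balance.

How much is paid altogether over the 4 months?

Month 1: opening $8,264.32; interest $115.70 → $8,380.02; payment $2,835.27; balance $5,544.75
Month 2: opening $5,544.75; interest $115.70 → $5,660.45; payment $2,835.27; balance $2,825.18
Month 3: opening $2,825.18; interest $115.70 → $2,940.88; payment $2,835.27; balance $105.61
Month 4: opening $105.61; interest $115.70 → $221.31; payment $221.31; balance $0.00
Total paid: $8,727.12

$8,727.12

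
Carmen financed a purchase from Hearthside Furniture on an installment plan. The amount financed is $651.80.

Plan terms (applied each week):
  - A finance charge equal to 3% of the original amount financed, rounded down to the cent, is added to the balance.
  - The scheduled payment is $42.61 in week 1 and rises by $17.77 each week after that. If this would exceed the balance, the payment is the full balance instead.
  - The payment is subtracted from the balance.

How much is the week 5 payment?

Week 1: opening $651.80; interest $19.55 → $671.35; payment $42.61; balance $628.74
Week 2: opening $628.74; interest $19.55 → $648.29; payment $60.38; balance $587.91
Week 3: opening $587.91; interest $19.55 → $607.46; payment $78.15; balance $529.31
Week 4: opening $529.31; interest $19.55 → $548.86; payment $95.92; balance $452.94
Week 5: opening $452.94; interest $19.55 → $472.49; payment $113.69; balance $358.80

$113.69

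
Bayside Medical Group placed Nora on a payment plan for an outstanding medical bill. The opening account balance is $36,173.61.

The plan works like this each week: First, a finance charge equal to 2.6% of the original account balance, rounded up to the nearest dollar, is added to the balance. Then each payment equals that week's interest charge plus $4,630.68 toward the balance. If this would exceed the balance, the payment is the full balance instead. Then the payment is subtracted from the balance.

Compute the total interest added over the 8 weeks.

# | Opening | Interest | Payment | End bal
1 | $36,173.61 | $941.00 | $5,571.68 | $31,542.93
2 | $31,542.93 | $941.00 | $5,571.68 | $26,912.25
3 | $26,912.25 | $941.00 | $5,571.68 | $22,281.57
4 | $22,281.57 | $941.00 | $5,571.68 | $17,650.89
5 | $17,650.89 | $941.00 | $5,571.68 | $13,020.21
6 | $13,020.21 | $941.00 | $5,571.68 | $8,389.53
7 | $8,389.53 | $941.00 | $5,571.68 | $3,758.85
8 | $3,758.85 | $941.00 | $4,699.85 | $0.00
Total interest: $941.00 + $941.00 + $941.00 + $941.00 + $941.00 + $941.00 + $941.00 + $941.00 = $7,528.00

$7,528.00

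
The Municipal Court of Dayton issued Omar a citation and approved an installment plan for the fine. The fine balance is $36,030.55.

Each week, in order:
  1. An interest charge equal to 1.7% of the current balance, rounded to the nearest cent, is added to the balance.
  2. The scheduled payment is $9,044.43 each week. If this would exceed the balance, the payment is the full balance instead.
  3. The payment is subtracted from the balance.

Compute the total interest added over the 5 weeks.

Week 1: opening $36,030.55; interest $612.52 → $36,643.07; payment $9,044.43; balance $27,598.64
Week 2: opening $27,598.64; interest $469.18 → $28,067.82; payment $9,044.43; balance $19,023.39
Week 3: opening $19,023.39; interest $323.40 → $19,346.79; payment $9,044.43; balance $10,302.36
Week 4: opening $10,302.36; interest $175.14 → $10,477.50; payment $9,044.43; balance $1,433.07
Week 5: opening $1,433.07; interest $24.36 → $1,457.43; payment $1,457.43; balance $0.00
Total interest: $612.52 + $469.18 + $323.40 + $175.14 + $24.36 = $1,604.60

$1,604.60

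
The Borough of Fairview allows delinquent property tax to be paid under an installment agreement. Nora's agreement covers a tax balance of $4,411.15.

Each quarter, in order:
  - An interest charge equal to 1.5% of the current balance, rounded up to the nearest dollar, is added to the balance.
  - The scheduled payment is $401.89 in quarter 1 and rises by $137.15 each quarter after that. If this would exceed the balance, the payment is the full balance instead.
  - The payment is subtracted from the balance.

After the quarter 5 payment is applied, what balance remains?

$1,292.20

Quarter 1: $4,411.15 +$67.00 interest = $4,478.15; pay $401.89 → $4,076.26
Quarter 2: $4,076.26 +$62.00 interest = $4,138.26; pay $539.04 → $3,599.22
Quarter 3: $3,599.22 +$54.00 interest = $3,653.22; pay $676.19 → $2,977.03
Quarter 4: $2,977.03 +$45.00 interest = $3,022.03; pay $813.34 → $2,208.69
Quarter 5: $2,208.69 +$34.00 interest = $2,242.69; pay $950.49 → $1,292.20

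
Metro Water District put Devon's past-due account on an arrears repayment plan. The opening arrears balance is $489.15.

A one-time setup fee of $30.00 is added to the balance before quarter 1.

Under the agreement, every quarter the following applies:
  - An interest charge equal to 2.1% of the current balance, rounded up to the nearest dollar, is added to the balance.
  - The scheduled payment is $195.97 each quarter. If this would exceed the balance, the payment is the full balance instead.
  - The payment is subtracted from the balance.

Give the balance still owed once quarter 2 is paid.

Quarter 1: $519.15 +$11.00 interest = $530.15; pay $195.97 → $334.18
Quarter 2: $334.18 +$8.00 interest = $342.18; pay $195.97 → $146.21

$146.21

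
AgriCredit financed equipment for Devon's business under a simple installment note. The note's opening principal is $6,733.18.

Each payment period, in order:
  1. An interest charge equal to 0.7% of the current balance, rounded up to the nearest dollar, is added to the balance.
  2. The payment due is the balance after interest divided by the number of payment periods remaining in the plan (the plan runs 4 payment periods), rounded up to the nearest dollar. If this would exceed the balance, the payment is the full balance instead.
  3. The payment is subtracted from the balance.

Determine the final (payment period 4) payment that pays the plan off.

$1,731.18

Payment period 1: $6,733.18 +$48.00 interest = $6,781.18; pay $1,696.00 → $5,085.18
Payment period 2: $5,085.18 +$36.00 interest = $5,121.18; pay $1,708.00 → $3,413.18
Payment period 3: $3,413.18 +$24.00 interest = $3,437.18; pay $1,719.00 → $1,718.18
Payment period 4: $1,718.18 +$13.00 interest = $1,731.18; pay $1,731.18 → $0.00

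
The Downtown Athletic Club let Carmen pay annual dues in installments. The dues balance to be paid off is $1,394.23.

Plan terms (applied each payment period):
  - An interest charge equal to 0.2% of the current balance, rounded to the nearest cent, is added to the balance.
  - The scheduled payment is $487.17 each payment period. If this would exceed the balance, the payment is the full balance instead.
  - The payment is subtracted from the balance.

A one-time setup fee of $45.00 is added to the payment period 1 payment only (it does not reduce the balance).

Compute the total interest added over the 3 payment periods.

$5.46

Payment period 1: opening $1,394.23; interest $2.79 → $1,397.02; payment $487.17 (+ $45.00 fee); balance $909.85
Payment period 2: opening $909.85; interest $1.82 → $911.67; payment $487.17; balance $424.50
Payment period 3: opening $424.50; interest $0.85 → $425.35; payment $425.35; balance $0.00
Total interest: $2.79 + $1.82 + $0.85 = $5.46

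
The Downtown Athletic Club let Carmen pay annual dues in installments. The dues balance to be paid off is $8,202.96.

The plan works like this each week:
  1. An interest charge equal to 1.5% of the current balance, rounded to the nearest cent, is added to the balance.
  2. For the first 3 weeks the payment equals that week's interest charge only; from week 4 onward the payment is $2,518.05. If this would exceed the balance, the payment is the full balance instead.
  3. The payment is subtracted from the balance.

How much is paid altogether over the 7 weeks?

Week 1: $8,202.96 +$123.04 interest = $8,326.00; pay $123.04 → $8,202.96
Week 2: $8,202.96 +$123.04 interest = $8,326.00; pay $123.04 → $8,202.96
Week 3: $8,202.96 +$123.04 interest = $8,326.00; pay $123.04 → $8,202.96
Week 4: $8,202.96 +$123.04 interest = $8,326.00; pay $2,518.05 → $5,807.95
Week 5: $5,807.95 +$87.12 interest = $5,895.07; pay $2,518.05 → $3,377.02
Week 6: $3,377.02 +$50.66 interest = $3,427.68; pay $2,518.05 → $909.63
Week 7: $909.63 +$13.64 interest = $923.27; pay $923.27 → $0.00
Total paid: $8,846.54

$8,846.54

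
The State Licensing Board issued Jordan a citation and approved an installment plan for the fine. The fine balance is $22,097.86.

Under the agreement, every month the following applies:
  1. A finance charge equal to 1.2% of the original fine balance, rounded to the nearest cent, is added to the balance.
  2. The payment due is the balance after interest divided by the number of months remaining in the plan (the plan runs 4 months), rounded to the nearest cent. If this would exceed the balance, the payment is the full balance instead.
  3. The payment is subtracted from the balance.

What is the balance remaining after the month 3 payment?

$5,811.73

# | Opening | Interest | Payment | End bal
1 | $22,097.86 | $265.17 | $5,590.76 | $16,772.27
2 | $16,772.27 | $265.17 | $5,679.15 | $11,358.29
3 | $11,358.29 | $265.17 | $5,811.73 | $5,811.73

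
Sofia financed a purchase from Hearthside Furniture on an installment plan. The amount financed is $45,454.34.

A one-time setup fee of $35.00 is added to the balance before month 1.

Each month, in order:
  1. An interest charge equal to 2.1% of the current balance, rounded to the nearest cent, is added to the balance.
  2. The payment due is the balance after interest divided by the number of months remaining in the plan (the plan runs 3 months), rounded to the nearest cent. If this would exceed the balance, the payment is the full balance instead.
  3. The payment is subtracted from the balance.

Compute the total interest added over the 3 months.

Month 1: $45,489.34 +$955.28 interest = $46,444.62; pay $15,481.54 → $30,963.08
Month 2: $30,963.08 +$650.22 interest = $31,613.30; pay $15,806.65 → $15,806.65
Month 3: $15,806.65 +$331.94 interest = $16,138.59; pay $16,138.59 → $0.00
Total interest: $955.28 + $650.22 + $331.94 = $1,937.44

$1,937.44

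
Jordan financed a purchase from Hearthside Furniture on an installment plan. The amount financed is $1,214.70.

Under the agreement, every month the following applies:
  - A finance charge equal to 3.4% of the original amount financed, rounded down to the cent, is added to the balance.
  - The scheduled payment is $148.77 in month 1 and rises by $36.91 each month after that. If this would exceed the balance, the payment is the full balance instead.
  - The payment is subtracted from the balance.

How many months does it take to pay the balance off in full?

7

Month 1: $1,214.70 +$41.29 interest = $1,255.99; pay $148.77 → $1,107.22
Month 2: $1,107.22 +$41.29 interest = $1,148.51; pay $185.68 → $962.83
Month 3: $962.83 +$41.29 interest = $1,004.12; pay $222.59 → $781.53
Month 4: $781.53 +$41.29 interest = $822.82; pay $259.50 → $563.32
Month 5: $563.32 +$41.29 interest = $604.61; pay $296.41 → $308.20
Month 6: $308.20 +$41.29 interest = $349.49; pay $333.32 → $16.17
Month 7: $16.17 +$41.29 interest = $57.46; pay $57.46 → $0.00
Balance reaches $0.00 in month 7.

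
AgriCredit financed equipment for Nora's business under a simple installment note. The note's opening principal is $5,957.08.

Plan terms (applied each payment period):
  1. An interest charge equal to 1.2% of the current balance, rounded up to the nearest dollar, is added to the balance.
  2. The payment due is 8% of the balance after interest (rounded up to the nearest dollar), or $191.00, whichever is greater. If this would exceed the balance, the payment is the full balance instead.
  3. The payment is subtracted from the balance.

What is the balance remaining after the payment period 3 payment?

$4,806.08

Payment period 1: $5,957.08 +$72.00 interest = $6,029.08; pay $483.00 → $5,546.08
Payment period 2: $5,546.08 +$67.00 interest = $5,613.08; pay $450.00 → $5,163.08
Payment period 3: $5,163.08 +$62.00 interest = $5,225.08; pay $419.00 → $4,806.08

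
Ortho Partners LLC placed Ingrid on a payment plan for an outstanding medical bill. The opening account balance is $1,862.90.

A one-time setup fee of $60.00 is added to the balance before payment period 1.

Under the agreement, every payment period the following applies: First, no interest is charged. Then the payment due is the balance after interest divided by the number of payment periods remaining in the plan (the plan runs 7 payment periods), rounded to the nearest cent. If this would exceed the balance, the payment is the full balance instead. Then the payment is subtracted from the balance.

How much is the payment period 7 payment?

# | Opening | Payment | End bal
1 | $1,922.90 | $274.70 | $1,648.20
2 | $1,648.20 | $274.70 | $1,373.50
3 | $1,373.50 | $274.70 | $1,098.80
4 | $1,098.80 | $274.70 | $824.10
5 | $824.10 | $274.70 | $549.40
6 | $549.40 | $274.70 | $274.70
7 | $274.70 | $274.70 | $0.00

$274.70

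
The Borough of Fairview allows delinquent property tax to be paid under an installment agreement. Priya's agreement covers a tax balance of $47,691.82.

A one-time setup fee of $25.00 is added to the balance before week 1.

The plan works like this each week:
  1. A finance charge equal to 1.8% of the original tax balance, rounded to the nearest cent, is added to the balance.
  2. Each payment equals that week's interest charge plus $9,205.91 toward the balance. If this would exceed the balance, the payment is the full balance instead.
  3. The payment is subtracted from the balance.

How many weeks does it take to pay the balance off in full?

Week 1: opening $47,716.82; interest $858.45 → $48,575.27; payment $10,064.36; balance $38,510.91
Week 2: opening $38,510.91; interest $858.45 → $39,369.36; payment $10,064.36; balance $29,305.00
Week 3: opening $29,305.00; interest $858.45 → $30,163.45; payment $10,064.36; balance $20,099.09
Week 4: opening $20,099.09; interest $858.45 → $20,957.54; payment $10,064.36; balance $10,893.18
Week 5: opening $10,893.18; interest $858.45 → $11,751.63; payment $10,064.36; balance $1,687.27
Week 6: opening $1,687.27; interest $858.45 → $2,545.72; payment $2,545.72; balance $0.00
Balance reaches $0.00 in week 6.

6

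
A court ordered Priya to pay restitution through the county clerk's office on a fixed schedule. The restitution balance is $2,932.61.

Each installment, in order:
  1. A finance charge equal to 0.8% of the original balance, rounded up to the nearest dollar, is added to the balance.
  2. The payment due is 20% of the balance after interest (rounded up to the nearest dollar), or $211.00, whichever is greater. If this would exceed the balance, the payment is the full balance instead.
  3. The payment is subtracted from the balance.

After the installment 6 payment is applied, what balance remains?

$836.61

Installment 1: opening $2,932.61; interest $24.00 → $2,956.61; payment $592.00; balance $2,364.61
Installment 2: opening $2,364.61; interest $24.00 → $2,388.61; payment $478.00; balance $1,910.61
Installment 3: opening $1,910.61; interest $24.00 → $1,934.61; payment $387.00; balance $1,547.61
Installment 4: opening $1,547.61; interest $24.00 → $1,571.61; payment $315.00; balance $1,256.61
Installment 5: opening $1,256.61; interest $24.00 → $1,280.61; payment $257.00; balance $1,023.61
Installment 6: opening $1,023.61; interest $24.00 → $1,047.61; payment $211.00; balance $836.61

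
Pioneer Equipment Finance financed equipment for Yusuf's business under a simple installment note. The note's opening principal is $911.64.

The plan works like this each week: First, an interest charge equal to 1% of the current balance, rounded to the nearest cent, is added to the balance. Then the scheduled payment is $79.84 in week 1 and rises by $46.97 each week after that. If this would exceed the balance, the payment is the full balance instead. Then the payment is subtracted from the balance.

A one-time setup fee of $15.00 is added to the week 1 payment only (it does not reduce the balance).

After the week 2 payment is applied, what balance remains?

$722.52

# | Opening | Interest | Payment | Fee | End bal
1 | $911.64 | $9.12 | $79.84 | $15.00 | $840.92
2 | $840.92 | $8.41 | $126.81 | — | $722.52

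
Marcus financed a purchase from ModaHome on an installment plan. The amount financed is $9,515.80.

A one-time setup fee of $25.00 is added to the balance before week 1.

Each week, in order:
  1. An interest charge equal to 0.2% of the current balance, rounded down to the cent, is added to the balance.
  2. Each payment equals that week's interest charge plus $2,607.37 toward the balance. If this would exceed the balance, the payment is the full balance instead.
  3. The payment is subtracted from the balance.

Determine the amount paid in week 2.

$2,621.23

Week 1: opening $9,540.80; interest $19.08 → $9,559.88; payment $2,626.45; balance $6,933.43
Week 2: opening $6,933.43; interest $13.86 → $6,947.29; payment $2,621.23; balance $4,326.06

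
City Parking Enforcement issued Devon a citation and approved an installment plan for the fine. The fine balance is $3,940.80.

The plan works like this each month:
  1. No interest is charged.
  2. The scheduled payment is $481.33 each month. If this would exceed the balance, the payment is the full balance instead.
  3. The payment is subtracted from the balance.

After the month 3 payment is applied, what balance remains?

Month 1: $3,940.80 − $481.33 → $3,459.47
Month 2: $3,459.47 − $481.33 → $2,978.14
Month 3: $2,978.14 − $481.33 → $2,496.81

$2,496.81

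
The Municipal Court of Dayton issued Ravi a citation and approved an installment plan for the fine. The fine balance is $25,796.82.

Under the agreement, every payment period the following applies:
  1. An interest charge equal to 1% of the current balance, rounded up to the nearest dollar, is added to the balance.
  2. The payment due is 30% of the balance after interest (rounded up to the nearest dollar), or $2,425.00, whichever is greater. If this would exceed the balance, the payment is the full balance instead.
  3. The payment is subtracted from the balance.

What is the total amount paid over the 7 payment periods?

Payment period 1: opening $25,796.82; interest $258.00 → $26,054.82; payment $7,817.00; balance $18,237.82
Payment period 2: opening $18,237.82; interest $183.00 → $18,420.82; payment $5,527.00; balance $12,893.82
Payment period 3: opening $12,893.82; interest $129.00 → $13,022.82; payment $3,907.00; balance $9,115.82
Payment period 4: opening $9,115.82; interest $92.00 → $9,207.82; payment $2,763.00; balance $6,444.82
Payment period 5: opening $6,444.82; interest $65.00 → $6,509.82; payment $2,425.00; balance $4,084.82
Payment period 6: opening $4,084.82; interest $41.00 → $4,125.82; payment $2,425.00; balance $1,700.82
Payment period 7: opening $1,700.82; interest $18.00 → $1,718.82; payment $1,718.82; balance $0.00
Total paid: $26,582.82

$26,582.82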